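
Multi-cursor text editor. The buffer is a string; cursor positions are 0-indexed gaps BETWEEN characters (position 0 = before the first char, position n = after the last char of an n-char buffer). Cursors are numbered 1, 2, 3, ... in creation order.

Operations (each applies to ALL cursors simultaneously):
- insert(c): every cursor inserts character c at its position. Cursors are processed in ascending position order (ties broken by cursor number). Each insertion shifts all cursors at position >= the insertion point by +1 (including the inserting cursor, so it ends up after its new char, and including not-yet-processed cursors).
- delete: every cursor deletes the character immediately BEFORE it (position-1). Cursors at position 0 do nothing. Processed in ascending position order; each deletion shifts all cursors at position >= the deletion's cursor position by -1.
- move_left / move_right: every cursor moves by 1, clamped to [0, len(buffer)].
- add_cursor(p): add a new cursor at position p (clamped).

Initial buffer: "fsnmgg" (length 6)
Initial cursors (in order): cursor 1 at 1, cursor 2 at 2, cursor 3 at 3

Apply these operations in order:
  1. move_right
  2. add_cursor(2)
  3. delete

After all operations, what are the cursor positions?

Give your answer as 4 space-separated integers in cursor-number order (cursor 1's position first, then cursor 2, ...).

After op 1 (move_right): buffer="fsnmgg" (len 6), cursors c1@2 c2@3 c3@4, authorship ......
After op 2 (add_cursor(2)): buffer="fsnmgg" (len 6), cursors c1@2 c4@2 c2@3 c3@4, authorship ......
After op 3 (delete): buffer="gg" (len 2), cursors c1@0 c2@0 c3@0 c4@0, authorship ..

Answer: 0 0 0 0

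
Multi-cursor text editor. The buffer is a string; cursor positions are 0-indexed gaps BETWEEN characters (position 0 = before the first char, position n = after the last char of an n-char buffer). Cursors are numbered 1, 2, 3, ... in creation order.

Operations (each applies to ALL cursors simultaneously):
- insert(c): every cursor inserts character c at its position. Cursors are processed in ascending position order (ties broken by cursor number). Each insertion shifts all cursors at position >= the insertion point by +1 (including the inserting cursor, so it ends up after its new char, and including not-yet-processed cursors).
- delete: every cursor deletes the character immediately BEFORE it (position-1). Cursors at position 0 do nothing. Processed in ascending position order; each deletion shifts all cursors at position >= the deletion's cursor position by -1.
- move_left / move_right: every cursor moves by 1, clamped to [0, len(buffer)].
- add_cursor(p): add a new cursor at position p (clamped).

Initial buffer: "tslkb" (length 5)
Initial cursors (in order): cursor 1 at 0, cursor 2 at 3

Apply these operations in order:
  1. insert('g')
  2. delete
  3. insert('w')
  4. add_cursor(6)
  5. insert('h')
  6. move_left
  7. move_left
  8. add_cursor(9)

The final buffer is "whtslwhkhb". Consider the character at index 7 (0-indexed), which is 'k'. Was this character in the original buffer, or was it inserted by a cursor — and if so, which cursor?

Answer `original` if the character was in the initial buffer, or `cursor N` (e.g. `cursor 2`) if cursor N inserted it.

Answer: original

Derivation:
After op 1 (insert('g')): buffer="gtslgkb" (len 7), cursors c1@1 c2@5, authorship 1...2..
After op 2 (delete): buffer="tslkb" (len 5), cursors c1@0 c2@3, authorship .....
After op 3 (insert('w')): buffer="wtslwkb" (len 7), cursors c1@1 c2@5, authorship 1...2..
After op 4 (add_cursor(6)): buffer="wtslwkb" (len 7), cursors c1@1 c2@5 c3@6, authorship 1...2..
After op 5 (insert('h')): buffer="whtslwhkhb" (len 10), cursors c1@2 c2@7 c3@9, authorship 11...22.3.
After op 6 (move_left): buffer="whtslwhkhb" (len 10), cursors c1@1 c2@6 c3@8, authorship 11...22.3.
After op 7 (move_left): buffer="whtslwhkhb" (len 10), cursors c1@0 c2@5 c3@7, authorship 11...22.3.
After op 8 (add_cursor(9)): buffer="whtslwhkhb" (len 10), cursors c1@0 c2@5 c3@7 c4@9, authorship 11...22.3.
Authorship (.=original, N=cursor N): 1 1 . . . 2 2 . 3 .
Index 7: author = original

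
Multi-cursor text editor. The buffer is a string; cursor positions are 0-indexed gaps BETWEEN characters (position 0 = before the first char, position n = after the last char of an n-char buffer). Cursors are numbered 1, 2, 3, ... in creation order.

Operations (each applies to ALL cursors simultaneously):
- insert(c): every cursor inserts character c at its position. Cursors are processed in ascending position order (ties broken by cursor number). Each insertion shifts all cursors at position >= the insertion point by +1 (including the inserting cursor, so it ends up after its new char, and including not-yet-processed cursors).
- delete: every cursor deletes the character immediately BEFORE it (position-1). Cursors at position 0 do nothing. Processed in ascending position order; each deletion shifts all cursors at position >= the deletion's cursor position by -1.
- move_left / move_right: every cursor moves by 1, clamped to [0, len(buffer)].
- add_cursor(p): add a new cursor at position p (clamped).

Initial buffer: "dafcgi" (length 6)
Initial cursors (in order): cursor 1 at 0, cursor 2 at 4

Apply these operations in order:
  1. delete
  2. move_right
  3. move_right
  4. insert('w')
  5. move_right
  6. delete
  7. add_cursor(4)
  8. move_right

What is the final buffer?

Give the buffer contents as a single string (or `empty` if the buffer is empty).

Answer: dawgi

Derivation:
After op 1 (delete): buffer="dafgi" (len 5), cursors c1@0 c2@3, authorship .....
After op 2 (move_right): buffer="dafgi" (len 5), cursors c1@1 c2@4, authorship .....
After op 3 (move_right): buffer="dafgi" (len 5), cursors c1@2 c2@5, authorship .....
After op 4 (insert('w')): buffer="dawfgiw" (len 7), cursors c1@3 c2@7, authorship ..1...2
After op 5 (move_right): buffer="dawfgiw" (len 7), cursors c1@4 c2@7, authorship ..1...2
After op 6 (delete): buffer="dawgi" (len 5), cursors c1@3 c2@5, authorship ..1..
After op 7 (add_cursor(4)): buffer="dawgi" (len 5), cursors c1@3 c3@4 c2@5, authorship ..1..
After op 8 (move_right): buffer="dawgi" (len 5), cursors c1@4 c2@5 c3@5, authorship ..1..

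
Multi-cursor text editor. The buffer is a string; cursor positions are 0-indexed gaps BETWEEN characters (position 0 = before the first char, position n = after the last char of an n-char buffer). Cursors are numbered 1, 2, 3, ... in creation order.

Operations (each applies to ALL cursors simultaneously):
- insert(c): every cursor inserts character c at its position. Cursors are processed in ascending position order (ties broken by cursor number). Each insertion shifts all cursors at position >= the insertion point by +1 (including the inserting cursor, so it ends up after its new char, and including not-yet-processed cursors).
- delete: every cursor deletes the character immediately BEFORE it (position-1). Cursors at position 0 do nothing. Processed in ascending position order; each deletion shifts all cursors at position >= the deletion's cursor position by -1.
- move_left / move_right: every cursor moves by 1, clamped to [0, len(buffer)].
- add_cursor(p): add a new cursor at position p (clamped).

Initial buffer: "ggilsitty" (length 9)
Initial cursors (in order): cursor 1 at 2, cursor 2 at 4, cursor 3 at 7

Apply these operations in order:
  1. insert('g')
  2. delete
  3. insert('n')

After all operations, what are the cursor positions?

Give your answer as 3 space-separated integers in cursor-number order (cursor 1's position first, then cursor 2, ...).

After op 1 (insert('g')): buffer="gggilgsitgty" (len 12), cursors c1@3 c2@6 c3@10, authorship ..1..2...3..
After op 2 (delete): buffer="ggilsitty" (len 9), cursors c1@2 c2@4 c3@7, authorship .........
After op 3 (insert('n')): buffer="ggnilnsitnty" (len 12), cursors c1@3 c2@6 c3@10, authorship ..1..2...3..

Answer: 3 6 10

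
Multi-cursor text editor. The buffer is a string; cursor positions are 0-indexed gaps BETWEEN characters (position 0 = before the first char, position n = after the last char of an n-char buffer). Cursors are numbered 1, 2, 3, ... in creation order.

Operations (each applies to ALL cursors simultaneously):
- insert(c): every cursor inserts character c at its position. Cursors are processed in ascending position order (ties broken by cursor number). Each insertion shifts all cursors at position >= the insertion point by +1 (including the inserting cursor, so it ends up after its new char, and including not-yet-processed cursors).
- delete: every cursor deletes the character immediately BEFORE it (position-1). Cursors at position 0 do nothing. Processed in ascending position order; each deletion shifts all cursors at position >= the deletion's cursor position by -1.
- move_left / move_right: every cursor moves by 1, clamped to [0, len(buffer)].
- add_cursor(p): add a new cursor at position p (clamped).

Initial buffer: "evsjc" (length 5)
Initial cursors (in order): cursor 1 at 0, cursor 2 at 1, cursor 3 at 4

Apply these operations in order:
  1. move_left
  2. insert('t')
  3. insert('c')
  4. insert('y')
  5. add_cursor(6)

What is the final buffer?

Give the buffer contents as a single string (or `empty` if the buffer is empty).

After op 1 (move_left): buffer="evsjc" (len 5), cursors c1@0 c2@0 c3@3, authorship .....
After op 2 (insert('t')): buffer="ttevstjc" (len 8), cursors c1@2 c2@2 c3@6, authorship 12...3..
After op 3 (insert('c')): buffer="ttccevstcjc" (len 11), cursors c1@4 c2@4 c3@9, authorship 1212...33..
After op 4 (insert('y')): buffer="ttccyyevstcyjc" (len 14), cursors c1@6 c2@6 c3@12, authorship 121212...333..
After op 5 (add_cursor(6)): buffer="ttccyyevstcyjc" (len 14), cursors c1@6 c2@6 c4@6 c3@12, authorship 121212...333..

Answer: ttccyyevstcyjc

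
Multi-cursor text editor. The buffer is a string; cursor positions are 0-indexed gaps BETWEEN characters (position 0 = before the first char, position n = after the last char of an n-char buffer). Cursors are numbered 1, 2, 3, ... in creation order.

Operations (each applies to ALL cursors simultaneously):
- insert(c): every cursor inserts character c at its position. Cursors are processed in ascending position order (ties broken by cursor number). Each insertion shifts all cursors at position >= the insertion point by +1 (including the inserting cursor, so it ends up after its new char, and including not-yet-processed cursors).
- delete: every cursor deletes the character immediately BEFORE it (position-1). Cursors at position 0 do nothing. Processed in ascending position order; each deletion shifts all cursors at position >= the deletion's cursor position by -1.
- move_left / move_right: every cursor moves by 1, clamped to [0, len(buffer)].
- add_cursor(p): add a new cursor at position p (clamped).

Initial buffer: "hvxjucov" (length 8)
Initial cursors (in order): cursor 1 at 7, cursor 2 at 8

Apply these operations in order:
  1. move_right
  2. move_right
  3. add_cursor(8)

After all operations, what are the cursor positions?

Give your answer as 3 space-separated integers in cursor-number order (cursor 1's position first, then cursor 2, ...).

After op 1 (move_right): buffer="hvxjucov" (len 8), cursors c1@8 c2@8, authorship ........
After op 2 (move_right): buffer="hvxjucov" (len 8), cursors c1@8 c2@8, authorship ........
After op 3 (add_cursor(8)): buffer="hvxjucov" (len 8), cursors c1@8 c2@8 c3@8, authorship ........

Answer: 8 8 8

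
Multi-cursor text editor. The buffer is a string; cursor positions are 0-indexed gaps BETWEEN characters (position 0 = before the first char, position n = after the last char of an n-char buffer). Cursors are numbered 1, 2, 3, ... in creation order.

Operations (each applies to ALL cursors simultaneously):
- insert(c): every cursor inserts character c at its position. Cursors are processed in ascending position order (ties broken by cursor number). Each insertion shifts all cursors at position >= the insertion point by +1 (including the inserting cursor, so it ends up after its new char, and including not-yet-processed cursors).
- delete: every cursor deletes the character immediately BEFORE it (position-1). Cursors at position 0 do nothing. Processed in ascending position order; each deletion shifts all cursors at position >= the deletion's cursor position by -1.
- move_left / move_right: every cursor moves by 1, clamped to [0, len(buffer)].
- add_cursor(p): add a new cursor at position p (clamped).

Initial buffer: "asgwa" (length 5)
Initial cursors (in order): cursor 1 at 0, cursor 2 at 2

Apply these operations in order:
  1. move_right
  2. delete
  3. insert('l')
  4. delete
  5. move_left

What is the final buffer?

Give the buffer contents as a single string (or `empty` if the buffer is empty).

Answer: swa

Derivation:
After op 1 (move_right): buffer="asgwa" (len 5), cursors c1@1 c2@3, authorship .....
After op 2 (delete): buffer="swa" (len 3), cursors c1@0 c2@1, authorship ...
After op 3 (insert('l')): buffer="lslwa" (len 5), cursors c1@1 c2@3, authorship 1.2..
After op 4 (delete): buffer="swa" (len 3), cursors c1@0 c2@1, authorship ...
After op 5 (move_left): buffer="swa" (len 3), cursors c1@0 c2@0, authorship ...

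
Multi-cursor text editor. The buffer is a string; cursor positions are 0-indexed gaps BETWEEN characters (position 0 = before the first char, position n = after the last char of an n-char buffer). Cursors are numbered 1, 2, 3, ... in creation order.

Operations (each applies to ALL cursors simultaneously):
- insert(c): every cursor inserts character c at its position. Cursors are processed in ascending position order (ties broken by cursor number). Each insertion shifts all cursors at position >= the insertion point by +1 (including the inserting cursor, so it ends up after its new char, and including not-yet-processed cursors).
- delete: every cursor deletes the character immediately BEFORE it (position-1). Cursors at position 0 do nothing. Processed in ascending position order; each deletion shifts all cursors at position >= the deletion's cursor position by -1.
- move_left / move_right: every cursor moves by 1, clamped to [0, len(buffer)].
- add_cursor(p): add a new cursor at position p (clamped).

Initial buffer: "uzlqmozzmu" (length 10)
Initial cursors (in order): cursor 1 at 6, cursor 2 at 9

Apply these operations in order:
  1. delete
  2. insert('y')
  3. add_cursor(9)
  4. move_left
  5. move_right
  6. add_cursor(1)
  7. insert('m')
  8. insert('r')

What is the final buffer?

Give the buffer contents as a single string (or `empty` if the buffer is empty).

After op 1 (delete): buffer="uzlqmzzu" (len 8), cursors c1@5 c2@7, authorship ........
After op 2 (insert('y')): buffer="uzlqmyzzyu" (len 10), cursors c1@6 c2@9, authorship .....1..2.
After op 3 (add_cursor(9)): buffer="uzlqmyzzyu" (len 10), cursors c1@6 c2@9 c3@9, authorship .....1..2.
After op 4 (move_left): buffer="uzlqmyzzyu" (len 10), cursors c1@5 c2@8 c3@8, authorship .....1..2.
After op 5 (move_right): buffer="uzlqmyzzyu" (len 10), cursors c1@6 c2@9 c3@9, authorship .....1..2.
After op 6 (add_cursor(1)): buffer="uzlqmyzzyu" (len 10), cursors c4@1 c1@6 c2@9 c3@9, authorship .....1..2.
After op 7 (insert('m')): buffer="umzlqmymzzymmu" (len 14), cursors c4@2 c1@8 c2@13 c3@13, authorship .4....11..223.
After op 8 (insert('r')): buffer="umrzlqmymrzzymmrru" (len 18), cursors c4@3 c1@10 c2@17 c3@17, authorship .44....111..22323.

Answer: umrzlqmymrzzymmrru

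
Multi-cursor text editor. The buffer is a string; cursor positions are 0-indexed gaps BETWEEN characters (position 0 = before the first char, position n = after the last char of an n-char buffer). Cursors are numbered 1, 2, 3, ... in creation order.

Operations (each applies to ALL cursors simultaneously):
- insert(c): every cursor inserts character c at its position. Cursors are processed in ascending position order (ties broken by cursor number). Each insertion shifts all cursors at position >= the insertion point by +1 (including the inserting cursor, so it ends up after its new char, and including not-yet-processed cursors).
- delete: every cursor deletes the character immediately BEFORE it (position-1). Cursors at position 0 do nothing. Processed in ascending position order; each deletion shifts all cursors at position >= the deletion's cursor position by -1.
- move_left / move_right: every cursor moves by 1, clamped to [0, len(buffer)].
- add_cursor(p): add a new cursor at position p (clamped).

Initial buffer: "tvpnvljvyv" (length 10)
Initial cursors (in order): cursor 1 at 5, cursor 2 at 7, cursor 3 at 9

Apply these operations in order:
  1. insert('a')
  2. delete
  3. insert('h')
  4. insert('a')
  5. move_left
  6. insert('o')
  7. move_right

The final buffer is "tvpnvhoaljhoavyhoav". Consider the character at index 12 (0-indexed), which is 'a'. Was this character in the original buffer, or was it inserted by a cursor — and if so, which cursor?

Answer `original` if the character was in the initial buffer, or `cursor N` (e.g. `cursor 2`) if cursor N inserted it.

Answer: cursor 2

Derivation:
After op 1 (insert('a')): buffer="tvpnvaljavyav" (len 13), cursors c1@6 c2@9 c3@12, authorship .....1..2..3.
After op 2 (delete): buffer="tvpnvljvyv" (len 10), cursors c1@5 c2@7 c3@9, authorship ..........
After op 3 (insert('h')): buffer="tvpnvhljhvyhv" (len 13), cursors c1@6 c2@9 c3@12, authorship .....1..2..3.
After op 4 (insert('a')): buffer="tvpnvhaljhavyhav" (len 16), cursors c1@7 c2@11 c3@15, authorship .....11..22..33.
After op 5 (move_left): buffer="tvpnvhaljhavyhav" (len 16), cursors c1@6 c2@10 c3@14, authorship .....11..22..33.
After op 6 (insert('o')): buffer="tvpnvhoaljhoavyhoav" (len 19), cursors c1@7 c2@12 c3@17, authorship .....111..222..333.
After op 7 (move_right): buffer="tvpnvhoaljhoavyhoav" (len 19), cursors c1@8 c2@13 c3@18, authorship .....111..222..333.
Authorship (.=original, N=cursor N): . . . . . 1 1 1 . . 2 2 2 . . 3 3 3 .
Index 12: author = 2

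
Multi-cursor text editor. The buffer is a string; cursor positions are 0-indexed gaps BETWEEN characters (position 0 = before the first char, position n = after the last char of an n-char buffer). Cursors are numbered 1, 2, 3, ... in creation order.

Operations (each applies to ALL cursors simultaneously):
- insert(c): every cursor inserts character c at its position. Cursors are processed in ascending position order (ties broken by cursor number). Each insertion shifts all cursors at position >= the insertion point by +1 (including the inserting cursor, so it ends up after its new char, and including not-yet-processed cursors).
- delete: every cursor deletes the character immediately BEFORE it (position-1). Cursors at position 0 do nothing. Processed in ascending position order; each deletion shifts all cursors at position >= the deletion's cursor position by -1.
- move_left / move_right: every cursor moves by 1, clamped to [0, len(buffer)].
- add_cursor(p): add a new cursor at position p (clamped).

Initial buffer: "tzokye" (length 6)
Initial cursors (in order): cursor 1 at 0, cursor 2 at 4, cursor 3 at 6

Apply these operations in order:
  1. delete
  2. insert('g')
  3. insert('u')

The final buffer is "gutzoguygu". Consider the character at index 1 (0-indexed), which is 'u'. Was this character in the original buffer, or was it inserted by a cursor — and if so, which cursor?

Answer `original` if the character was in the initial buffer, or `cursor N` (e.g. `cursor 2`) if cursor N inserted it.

Answer: cursor 1

Derivation:
After op 1 (delete): buffer="tzoy" (len 4), cursors c1@0 c2@3 c3@4, authorship ....
After op 2 (insert('g')): buffer="gtzogyg" (len 7), cursors c1@1 c2@5 c3@7, authorship 1...2.3
After op 3 (insert('u')): buffer="gutzoguygu" (len 10), cursors c1@2 c2@7 c3@10, authorship 11...22.33
Authorship (.=original, N=cursor N): 1 1 . . . 2 2 . 3 3
Index 1: author = 1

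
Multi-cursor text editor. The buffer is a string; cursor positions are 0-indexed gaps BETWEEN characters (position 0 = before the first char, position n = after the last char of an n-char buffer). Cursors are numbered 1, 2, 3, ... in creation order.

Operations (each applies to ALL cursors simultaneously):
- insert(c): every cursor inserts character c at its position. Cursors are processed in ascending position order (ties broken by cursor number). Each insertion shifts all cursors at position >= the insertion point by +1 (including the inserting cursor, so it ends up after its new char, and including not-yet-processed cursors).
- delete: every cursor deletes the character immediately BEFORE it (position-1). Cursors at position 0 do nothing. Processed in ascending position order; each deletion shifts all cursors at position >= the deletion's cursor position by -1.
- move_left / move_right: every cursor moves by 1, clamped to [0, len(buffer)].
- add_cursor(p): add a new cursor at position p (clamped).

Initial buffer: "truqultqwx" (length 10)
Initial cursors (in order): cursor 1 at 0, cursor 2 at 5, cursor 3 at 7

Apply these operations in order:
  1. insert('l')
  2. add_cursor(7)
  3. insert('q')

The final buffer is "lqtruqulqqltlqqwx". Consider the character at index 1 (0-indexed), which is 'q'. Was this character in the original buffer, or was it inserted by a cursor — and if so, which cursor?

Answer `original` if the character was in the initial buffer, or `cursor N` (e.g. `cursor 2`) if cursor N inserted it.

After op 1 (insert('l')): buffer="ltruqulltlqwx" (len 13), cursors c1@1 c2@7 c3@10, authorship 1.....2..3...
After op 2 (add_cursor(7)): buffer="ltruqulltlqwx" (len 13), cursors c1@1 c2@7 c4@7 c3@10, authorship 1.....2..3...
After op 3 (insert('q')): buffer="lqtruqulqqltlqqwx" (len 17), cursors c1@2 c2@10 c4@10 c3@14, authorship 11.....224..33...
Authorship (.=original, N=cursor N): 1 1 . . . . . 2 2 4 . . 3 3 . . .
Index 1: author = 1

Answer: cursor 1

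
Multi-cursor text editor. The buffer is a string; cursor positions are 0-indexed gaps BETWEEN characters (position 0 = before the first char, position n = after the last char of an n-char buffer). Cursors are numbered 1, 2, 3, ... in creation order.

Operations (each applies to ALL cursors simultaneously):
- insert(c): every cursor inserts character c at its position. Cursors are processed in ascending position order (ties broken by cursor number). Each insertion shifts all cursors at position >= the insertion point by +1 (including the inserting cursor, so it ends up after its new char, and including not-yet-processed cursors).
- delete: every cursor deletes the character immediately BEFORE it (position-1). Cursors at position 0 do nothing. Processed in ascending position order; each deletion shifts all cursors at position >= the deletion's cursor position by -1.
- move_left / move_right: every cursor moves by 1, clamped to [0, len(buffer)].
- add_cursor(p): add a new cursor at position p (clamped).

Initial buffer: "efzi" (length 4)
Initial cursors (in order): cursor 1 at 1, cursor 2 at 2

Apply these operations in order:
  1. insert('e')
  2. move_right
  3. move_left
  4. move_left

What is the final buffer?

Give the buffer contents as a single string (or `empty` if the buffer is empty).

Answer: eefezi

Derivation:
After op 1 (insert('e')): buffer="eefezi" (len 6), cursors c1@2 c2@4, authorship .1.2..
After op 2 (move_right): buffer="eefezi" (len 6), cursors c1@3 c2@5, authorship .1.2..
After op 3 (move_left): buffer="eefezi" (len 6), cursors c1@2 c2@4, authorship .1.2..
After op 4 (move_left): buffer="eefezi" (len 6), cursors c1@1 c2@3, authorship .1.2..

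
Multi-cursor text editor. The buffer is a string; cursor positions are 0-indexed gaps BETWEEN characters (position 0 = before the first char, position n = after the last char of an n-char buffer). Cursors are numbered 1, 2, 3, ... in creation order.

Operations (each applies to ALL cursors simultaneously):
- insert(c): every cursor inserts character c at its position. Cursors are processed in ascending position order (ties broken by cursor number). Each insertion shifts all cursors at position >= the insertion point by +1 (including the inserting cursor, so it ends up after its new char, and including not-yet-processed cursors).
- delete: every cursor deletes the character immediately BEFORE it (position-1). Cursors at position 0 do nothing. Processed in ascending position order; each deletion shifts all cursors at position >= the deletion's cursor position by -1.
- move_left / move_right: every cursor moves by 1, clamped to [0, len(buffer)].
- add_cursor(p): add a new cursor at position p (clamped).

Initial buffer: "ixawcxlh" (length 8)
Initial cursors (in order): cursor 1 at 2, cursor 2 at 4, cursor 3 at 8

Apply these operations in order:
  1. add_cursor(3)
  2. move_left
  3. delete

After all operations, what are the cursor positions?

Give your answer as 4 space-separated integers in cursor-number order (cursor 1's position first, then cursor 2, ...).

Answer: 0 0 3 0

Derivation:
After op 1 (add_cursor(3)): buffer="ixawcxlh" (len 8), cursors c1@2 c4@3 c2@4 c3@8, authorship ........
After op 2 (move_left): buffer="ixawcxlh" (len 8), cursors c1@1 c4@2 c2@3 c3@7, authorship ........
After op 3 (delete): buffer="wcxh" (len 4), cursors c1@0 c2@0 c4@0 c3@3, authorship ....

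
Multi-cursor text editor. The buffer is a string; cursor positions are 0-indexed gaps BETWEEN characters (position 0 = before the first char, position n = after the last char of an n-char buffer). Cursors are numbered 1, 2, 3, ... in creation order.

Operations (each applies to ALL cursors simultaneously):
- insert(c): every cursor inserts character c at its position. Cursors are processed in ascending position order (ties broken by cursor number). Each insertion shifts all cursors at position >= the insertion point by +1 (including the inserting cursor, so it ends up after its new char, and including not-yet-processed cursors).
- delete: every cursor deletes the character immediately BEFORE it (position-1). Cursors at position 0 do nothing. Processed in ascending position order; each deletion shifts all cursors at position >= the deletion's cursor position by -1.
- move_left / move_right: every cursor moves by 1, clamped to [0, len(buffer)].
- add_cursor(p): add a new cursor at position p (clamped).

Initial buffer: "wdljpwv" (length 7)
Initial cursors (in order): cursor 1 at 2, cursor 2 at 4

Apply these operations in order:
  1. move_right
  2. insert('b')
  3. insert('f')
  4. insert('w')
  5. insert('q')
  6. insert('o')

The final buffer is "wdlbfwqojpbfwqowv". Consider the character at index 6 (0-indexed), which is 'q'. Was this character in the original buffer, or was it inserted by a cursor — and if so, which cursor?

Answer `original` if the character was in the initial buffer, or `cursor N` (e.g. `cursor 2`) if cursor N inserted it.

After op 1 (move_right): buffer="wdljpwv" (len 7), cursors c1@3 c2@5, authorship .......
After op 2 (insert('b')): buffer="wdlbjpbwv" (len 9), cursors c1@4 c2@7, authorship ...1..2..
After op 3 (insert('f')): buffer="wdlbfjpbfwv" (len 11), cursors c1@5 c2@9, authorship ...11..22..
After op 4 (insert('w')): buffer="wdlbfwjpbfwwv" (len 13), cursors c1@6 c2@11, authorship ...111..222..
After op 5 (insert('q')): buffer="wdlbfwqjpbfwqwv" (len 15), cursors c1@7 c2@13, authorship ...1111..2222..
After op 6 (insert('o')): buffer="wdlbfwqojpbfwqowv" (len 17), cursors c1@8 c2@15, authorship ...11111..22222..
Authorship (.=original, N=cursor N): . . . 1 1 1 1 1 . . 2 2 2 2 2 . .
Index 6: author = 1

Answer: cursor 1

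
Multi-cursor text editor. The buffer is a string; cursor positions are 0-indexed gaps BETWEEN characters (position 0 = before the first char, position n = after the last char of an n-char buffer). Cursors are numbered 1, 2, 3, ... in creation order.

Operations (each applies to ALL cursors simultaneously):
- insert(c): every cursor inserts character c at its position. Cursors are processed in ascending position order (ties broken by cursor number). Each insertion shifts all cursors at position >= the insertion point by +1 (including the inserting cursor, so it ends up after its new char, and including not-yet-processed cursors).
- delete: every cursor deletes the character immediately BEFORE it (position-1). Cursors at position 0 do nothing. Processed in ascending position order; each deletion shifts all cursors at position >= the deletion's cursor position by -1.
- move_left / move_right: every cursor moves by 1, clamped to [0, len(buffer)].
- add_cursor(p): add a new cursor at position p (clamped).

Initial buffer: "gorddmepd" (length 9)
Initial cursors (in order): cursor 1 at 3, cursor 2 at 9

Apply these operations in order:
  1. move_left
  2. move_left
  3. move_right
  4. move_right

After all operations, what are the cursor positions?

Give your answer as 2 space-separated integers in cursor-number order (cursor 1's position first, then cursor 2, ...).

After op 1 (move_left): buffer="gorddmepd" (len 9), cursors c1@2 c2@8, authorship .........
After op 2 (move_left): buffer="gorddmepd" (len 9), cursors c1@1 c2@7, authorship .........
After op 3 (move_right): buffer="gorddmepd" (len 9), cursors c1@2 c2@8, authorship .........
After op 4 (move_right): buffer="gorddmepd" (len 9), cursors c1@3 c2@9, authorship .........

Answer: 3 9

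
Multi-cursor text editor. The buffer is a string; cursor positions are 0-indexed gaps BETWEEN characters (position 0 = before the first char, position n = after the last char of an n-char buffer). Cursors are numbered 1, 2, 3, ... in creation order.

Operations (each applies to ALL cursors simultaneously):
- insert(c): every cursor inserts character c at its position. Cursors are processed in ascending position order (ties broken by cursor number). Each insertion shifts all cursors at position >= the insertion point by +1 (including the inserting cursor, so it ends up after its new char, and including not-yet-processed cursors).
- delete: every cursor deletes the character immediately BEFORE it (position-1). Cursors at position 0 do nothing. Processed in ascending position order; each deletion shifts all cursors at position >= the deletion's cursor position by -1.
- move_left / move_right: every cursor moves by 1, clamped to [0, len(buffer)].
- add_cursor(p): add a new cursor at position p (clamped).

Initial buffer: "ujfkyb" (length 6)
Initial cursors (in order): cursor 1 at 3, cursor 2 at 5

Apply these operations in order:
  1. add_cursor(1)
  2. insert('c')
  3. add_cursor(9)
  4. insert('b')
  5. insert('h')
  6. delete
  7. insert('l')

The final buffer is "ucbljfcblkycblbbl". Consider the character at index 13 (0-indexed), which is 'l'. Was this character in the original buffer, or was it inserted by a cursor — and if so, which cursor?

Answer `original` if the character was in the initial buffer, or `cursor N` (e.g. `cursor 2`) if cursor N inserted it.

After op 1 (add_cursor(1)): buffer="ujfkyb" (len 6), cursors c3@1 c1@3 c2@5, authorship ......
After op 2 (insert('c')): buffer="ucjfckycb" (len 9), cursors c3@2 c1@5 c2@8, authorship .3..1..2.
After op 3 (add_cursor(9)): buffer="ucjfckycb" (len 9), cursors c3@2 c1@5 c2@8 c4@9, authorship .3..1..2.
After op 4 (insert('b')): buffer="ucbjfcbkycbbb" (len 13), cursors c3@3 c1@7 c2@11 c4@13, authorship .33..11..22.4
After op 5 (insert('h')): buffer="ucbhjfcbhkycbhbbh" (len 17), cursors c3@4 c1@9 c2@14 c4@17, authorship .333..111..222.44
After op 6 (delete): buffer="ucbjfcbkycbbb" (len 13), cursors c3@3 c1@7 c2@11 c4@13, authorship .33..11..22.4
After op 7 (insert('l')): buffer="ucbljfcblkycblbbl" (len 17), cursors c3@4 c1@9 c2@14 c4@17, authorship .333..111..222.44
Authorship (.=original, N=cursor N): . 3 3 3 . . 1 1 1 . . 2 2 2 . 4 4
Index 13: author = 2

Answer: cursor 2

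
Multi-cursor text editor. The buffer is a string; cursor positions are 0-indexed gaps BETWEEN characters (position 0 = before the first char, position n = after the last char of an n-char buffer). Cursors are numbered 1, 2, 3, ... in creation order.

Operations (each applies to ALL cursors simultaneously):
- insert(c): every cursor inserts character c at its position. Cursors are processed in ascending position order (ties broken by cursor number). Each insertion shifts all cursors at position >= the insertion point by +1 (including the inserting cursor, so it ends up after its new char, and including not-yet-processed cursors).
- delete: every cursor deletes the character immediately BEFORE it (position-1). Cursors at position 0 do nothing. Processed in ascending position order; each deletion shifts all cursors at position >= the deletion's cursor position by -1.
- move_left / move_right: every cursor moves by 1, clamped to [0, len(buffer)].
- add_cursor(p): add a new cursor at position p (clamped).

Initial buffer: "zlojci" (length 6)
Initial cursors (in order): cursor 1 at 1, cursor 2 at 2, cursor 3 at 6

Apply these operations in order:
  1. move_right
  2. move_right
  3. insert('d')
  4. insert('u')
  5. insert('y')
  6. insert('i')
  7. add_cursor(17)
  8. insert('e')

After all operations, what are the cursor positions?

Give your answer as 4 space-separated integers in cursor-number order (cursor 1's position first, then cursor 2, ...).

Answer: 8 14 22 20

Derivation:
After op 1 (move_right): buffer="zlojci" (len 6), cursors c1@2 c2@3 c3@6, authorship ......
After op 2 (move_right): buffer="zlojci" (len 6), cursors c1@3 c2@4 c3@6, authorship ......
After op 3 (insert('d')): buffer="zlodjdcid" (len 9), cursors c1@4 c2@6 c3@9, authorship ...1.2..3
After op 4 (insert('u')): buffer="zlodujducidu" (len 12), cursors c1@5 c2@8 c3@12, authorship ...11.22..33
After op 5 (insert('y')): buffer="zloduyjduyciduy" (len 15), cursors c1@6 c2@10 c3@15, authorship ...111.222..333
After op 6 (insert('i')): buffer="zloduyijduyiciduyi" (len 18), cursors c1@7 c2@12 c3@18, authorship ...1111.2222..3333
After op 7 (add_cursor(17)): buffer="zloduyijduyiciduyi" (len 18), cursors c1@7 c2@12 c4@17 c3@18, authorship ...1111.2222..3333
After op 8 (insert('e')): buffer="zloduyiejduyieciduyeie" (len 22), cursors c1@8 c2@14 c4@20 c3@22, authorship ...11111.22222..333433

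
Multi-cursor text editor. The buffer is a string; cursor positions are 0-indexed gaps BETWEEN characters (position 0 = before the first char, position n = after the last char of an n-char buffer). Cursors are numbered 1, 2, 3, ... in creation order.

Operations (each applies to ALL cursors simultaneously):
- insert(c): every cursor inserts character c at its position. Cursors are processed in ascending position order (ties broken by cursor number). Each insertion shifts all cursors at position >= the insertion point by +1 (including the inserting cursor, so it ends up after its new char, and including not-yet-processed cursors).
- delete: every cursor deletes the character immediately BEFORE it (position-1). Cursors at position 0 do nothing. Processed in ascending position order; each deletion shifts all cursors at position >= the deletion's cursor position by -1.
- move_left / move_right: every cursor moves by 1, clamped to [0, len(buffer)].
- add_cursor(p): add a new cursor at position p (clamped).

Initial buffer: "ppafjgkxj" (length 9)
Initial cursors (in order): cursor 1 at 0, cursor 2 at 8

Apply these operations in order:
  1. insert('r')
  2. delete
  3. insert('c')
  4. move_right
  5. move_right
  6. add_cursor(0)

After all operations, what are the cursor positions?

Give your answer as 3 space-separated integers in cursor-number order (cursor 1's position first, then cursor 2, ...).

Answer: 3 11 0

Derivation:
After op 1 (insert('r')): buffer="rppafjgkxrj" (len 11), cursors c1@1 c2@10, authorship 1........2.
After op 2 (delete): buffer="ppafjgkxj" (len 9), cursors c1@0 c2@8, authorship .........
After op 3 (insert('c')): buffer="cppafjgkxcj" (len 11), cursors c1@1 c2@10, authorship 1........2.
After op 4 (move_right): buffer="cppafjgkxcj" (len 11), cursors c1@2 c2@11, authorship 1........2.
After op 5 (move_right): buffer="cppafjgkxcj" (len 11), cursors c1@3 c2@11, authorship 1........2.
After op 6 (add_cursor(0)): buffer="cppafjgkxcj" (len 11), cursors c3@0 c1@3 c2@11, authorship 1........2.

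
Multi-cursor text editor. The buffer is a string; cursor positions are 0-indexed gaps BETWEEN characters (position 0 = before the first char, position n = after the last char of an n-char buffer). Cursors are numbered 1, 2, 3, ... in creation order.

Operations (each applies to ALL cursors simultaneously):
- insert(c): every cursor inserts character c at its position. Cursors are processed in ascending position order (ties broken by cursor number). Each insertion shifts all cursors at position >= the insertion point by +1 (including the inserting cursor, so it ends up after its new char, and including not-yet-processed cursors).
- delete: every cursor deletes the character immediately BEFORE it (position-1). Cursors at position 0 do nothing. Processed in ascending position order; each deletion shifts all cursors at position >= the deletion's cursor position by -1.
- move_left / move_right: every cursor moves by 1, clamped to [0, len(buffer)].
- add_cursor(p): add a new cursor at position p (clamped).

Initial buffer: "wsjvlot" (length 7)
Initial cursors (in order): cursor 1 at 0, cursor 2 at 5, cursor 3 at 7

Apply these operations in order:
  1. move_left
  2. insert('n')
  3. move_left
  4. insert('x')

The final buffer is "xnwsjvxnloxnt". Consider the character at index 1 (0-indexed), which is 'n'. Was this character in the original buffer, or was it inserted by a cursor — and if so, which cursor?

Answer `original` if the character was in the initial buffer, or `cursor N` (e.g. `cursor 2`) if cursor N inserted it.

Answer: cursor 1

Derivation:
After op 1 (move_left): buffer="wsjvlot" (len 7), cursors c1@0 c2@4 c3@6, authorship .......
After op 2 (insert('n')): buffer="nwsjvnlont" (len 10), cursors c1@1 c2@6 c3@9, authorship 1....2..3.
After op 3 (move_left): buffer="nwsjvnlont" (len 10), cursors c1@0 c2@5 c3@8, authorship 1....2..3.
After op 4 (insert('x')): buffer="xnwsjvxnloxnt" (len 13), cursors c1@1 c2@7 c3@11, authorship 11....22..33.
Authorship (.=original, N=cursor N): 1 1 . . . . 2 2 . . 3 3 .
Index 1: author = 1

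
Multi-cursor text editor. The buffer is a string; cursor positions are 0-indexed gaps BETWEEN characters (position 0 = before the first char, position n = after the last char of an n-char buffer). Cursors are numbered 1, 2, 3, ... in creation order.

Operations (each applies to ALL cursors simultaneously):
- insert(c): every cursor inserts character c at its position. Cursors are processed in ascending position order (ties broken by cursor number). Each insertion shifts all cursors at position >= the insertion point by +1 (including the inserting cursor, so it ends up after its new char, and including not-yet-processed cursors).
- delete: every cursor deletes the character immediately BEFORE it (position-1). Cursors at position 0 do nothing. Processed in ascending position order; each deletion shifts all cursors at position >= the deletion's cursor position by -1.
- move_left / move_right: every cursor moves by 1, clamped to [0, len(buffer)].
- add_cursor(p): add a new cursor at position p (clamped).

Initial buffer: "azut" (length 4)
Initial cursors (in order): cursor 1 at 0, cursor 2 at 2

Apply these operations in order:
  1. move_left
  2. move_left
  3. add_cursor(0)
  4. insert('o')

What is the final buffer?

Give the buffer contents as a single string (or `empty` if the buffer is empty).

After op 1 (move_left): buffer="azut" (len 4), cursors c1@0 c2@1, authorship ....
After op 2 (move_left): buffer="azut" (len 4), cursors c1@0 c2@0, authorship ....
After op 3 (add_cursor(0)): buffer="azut" (len 4), cursors c1@0 c2@0 c3@0, authorship ....
After op 4 (insert('o')): buffer="oooazut" (len 7), cursors c1@3 c2@3 c3@3, authorship 123....

Answer: oooazut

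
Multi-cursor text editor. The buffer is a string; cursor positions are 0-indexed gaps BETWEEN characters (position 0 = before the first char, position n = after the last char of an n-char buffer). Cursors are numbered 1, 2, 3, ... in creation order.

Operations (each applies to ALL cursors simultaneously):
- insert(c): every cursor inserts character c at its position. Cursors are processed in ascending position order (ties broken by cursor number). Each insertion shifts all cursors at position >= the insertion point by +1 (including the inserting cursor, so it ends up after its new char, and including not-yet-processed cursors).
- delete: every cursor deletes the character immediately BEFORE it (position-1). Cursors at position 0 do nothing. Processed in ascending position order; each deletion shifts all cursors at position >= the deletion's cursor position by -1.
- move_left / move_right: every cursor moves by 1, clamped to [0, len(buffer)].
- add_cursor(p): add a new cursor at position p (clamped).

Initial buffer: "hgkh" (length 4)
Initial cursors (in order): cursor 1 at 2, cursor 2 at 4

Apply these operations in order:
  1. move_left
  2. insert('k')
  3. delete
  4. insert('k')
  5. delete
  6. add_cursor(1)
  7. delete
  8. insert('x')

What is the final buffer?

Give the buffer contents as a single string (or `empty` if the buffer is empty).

After op 1 (move_left): buffer="hgkh" (len 4), cursors c1@1 c2@3, authorship ....
After op 2 (insert('k')): buffer="hkgkkh" (len 6), cursors c1@2 c2@5, authorship .1..2.
After op 3 (delete): buffer="hgkh" (len 4), cursors c1@1 c2@3, authorship ....
After op 4 (insert('k')): buffer="hkgkkh" (len 6), cursors c1@2 c2@5, authorship .1..2.
After op 5 (delete): buffer="hgkh" (len 4), cursors c1@1 c2@3, authorship ....
After op 6 (add_cursor(1)): buffer="hgkh" (len 4), cursors c1@1 c3@1 c2@3, authorship ....
After op 7 (delete): buffer="gh" (len 2), cursors c1@0 c3@0 c2@1, authorship ..
After op 8 (insert('x')): buffer="xxgxh" (len 5), cursors c1@2 c3@2 c2@4, authorship 13.2.

Answer: xxgxh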